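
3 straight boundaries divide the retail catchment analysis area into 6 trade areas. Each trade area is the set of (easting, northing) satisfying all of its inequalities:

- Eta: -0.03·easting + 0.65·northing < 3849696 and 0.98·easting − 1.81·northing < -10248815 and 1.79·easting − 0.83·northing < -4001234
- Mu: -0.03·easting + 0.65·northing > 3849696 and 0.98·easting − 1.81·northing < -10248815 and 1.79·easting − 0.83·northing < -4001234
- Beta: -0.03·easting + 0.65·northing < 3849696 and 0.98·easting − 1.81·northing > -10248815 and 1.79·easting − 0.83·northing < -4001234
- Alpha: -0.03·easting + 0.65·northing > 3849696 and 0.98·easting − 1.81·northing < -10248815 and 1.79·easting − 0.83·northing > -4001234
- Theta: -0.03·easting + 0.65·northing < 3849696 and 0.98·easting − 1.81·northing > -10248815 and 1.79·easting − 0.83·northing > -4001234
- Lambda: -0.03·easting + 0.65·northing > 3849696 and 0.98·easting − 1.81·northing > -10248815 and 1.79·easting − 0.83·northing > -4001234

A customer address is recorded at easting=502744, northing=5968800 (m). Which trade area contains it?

Mu

-0.03·502744 + 0.65·5968800 = 3864637.680, which is > 3849696
0.98·502744 − 1.81·5968800 = -10310838.880, which is < -10248815
1.79·502744 − 0.83·5968800 = -4054192.240, which is < -4001234
This sign pattern matches Mu.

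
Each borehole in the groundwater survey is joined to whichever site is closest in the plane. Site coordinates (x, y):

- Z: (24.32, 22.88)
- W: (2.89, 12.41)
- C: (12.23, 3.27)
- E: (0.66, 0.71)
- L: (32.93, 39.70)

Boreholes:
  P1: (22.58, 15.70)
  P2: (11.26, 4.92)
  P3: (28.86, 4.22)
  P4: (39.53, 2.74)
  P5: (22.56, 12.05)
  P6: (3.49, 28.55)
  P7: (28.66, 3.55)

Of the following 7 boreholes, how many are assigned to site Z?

P1 → Z
P2 → C
P3 → C
P4 → Z
P5 → Z
P6 → W
P7 → C
3 of the 7 go to Z.

3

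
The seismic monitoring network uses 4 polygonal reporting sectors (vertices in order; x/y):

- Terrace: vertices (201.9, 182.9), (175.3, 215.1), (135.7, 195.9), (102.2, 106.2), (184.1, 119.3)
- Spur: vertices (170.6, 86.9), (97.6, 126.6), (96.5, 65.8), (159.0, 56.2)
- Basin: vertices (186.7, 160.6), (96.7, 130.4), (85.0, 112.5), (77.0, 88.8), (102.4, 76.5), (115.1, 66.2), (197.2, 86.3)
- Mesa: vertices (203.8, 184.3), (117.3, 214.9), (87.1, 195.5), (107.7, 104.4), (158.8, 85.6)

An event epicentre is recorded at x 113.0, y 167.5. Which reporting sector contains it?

Mesa

Cast a ray rightward from (113.0, 167.5). For each polygon, the edges (by vertex number in listed order) whose endpoints lie on opposite sides of y = 167.5, where each meets that height, and whether that is right or left of the point:
Terrace: 3–4 at x≈125.09 (right), 5–1 at x≈197.59 (right) → 2 crossings.
Spur: no edge straddles that height → 0 crossings.
Basin: no edge straddles that height → 0 crossings.
Mesa: 3–4 at x≈93.43 (left), 5–1 at x≈196.14 (right) → 1 crossing.
Only Mesa has an odd count, so the point is inside Mesa.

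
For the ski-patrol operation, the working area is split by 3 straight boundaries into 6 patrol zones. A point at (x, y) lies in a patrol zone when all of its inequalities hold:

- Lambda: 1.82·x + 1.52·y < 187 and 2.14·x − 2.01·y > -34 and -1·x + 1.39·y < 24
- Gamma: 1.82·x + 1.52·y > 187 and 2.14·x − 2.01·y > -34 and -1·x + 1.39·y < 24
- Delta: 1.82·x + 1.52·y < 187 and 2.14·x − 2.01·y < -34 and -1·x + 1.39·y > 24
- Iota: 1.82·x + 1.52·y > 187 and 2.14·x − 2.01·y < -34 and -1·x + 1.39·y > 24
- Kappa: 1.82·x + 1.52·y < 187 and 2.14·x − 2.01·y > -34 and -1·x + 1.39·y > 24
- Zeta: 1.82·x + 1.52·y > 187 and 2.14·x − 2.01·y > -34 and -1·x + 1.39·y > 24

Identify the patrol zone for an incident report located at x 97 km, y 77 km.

Gamma

1.82·97 + 1.52·77 = 293.580, which is > 187
2.14·97 − 2.01·77 = 52.810, which is > -34
-1·97 + 1.39·77 = 10.030, which is < 24
This sign pattern matches Gamma.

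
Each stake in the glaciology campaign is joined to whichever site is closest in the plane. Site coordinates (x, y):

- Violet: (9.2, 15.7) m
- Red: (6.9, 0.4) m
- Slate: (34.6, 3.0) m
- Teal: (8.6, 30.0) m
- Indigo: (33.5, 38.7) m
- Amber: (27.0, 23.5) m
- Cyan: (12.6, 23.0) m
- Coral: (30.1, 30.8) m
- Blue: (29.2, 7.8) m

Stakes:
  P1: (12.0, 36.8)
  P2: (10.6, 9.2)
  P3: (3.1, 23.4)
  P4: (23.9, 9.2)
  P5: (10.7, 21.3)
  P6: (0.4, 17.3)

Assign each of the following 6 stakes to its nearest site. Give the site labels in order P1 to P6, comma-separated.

Teal, Violet, Teal, Blue, Cyan, Violet

P1 → Teal (d²=57.80)
P2 → Violet (d²=44.21)
P3 → Teal (d²=73.81)
P4 → Blue (d²=30.05)
P5 → Cyan (d²=6.50)
P6 → Violet (d²=80.00)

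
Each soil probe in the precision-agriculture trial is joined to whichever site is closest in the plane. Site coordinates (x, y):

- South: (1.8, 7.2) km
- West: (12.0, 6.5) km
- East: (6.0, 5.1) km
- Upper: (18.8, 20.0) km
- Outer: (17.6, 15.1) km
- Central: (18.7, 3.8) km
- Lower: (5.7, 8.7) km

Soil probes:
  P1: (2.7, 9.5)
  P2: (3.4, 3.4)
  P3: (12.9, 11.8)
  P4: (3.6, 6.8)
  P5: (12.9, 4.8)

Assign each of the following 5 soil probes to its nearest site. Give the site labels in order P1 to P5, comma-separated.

P1 → South (d²=6.10)
P2 → East (d²=9.65)
P3 → West (d²=28.90)
P4 → South (d²=3.40)
P5 → West (d²=3.70)

South, East, West, South, West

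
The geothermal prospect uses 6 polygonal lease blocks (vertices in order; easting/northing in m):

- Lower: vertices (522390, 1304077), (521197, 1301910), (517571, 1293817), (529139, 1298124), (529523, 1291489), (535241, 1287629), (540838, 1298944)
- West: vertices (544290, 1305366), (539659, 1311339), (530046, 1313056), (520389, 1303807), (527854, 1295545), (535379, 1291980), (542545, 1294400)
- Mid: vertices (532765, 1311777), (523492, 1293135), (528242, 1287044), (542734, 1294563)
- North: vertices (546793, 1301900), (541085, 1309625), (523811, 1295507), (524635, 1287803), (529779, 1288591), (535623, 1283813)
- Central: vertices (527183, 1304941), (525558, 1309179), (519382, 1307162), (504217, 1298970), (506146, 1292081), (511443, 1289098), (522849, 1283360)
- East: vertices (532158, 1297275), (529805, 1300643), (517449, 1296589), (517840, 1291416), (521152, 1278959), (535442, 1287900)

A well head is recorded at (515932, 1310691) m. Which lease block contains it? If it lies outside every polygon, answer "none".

none

Cast a ray rightward from (515932, 1310691). For each polygon, the edges (by vertex number in listed order) whose endpoints lie on opposite sides of northing = 1310691, where each meets that height, and whether that is right or left of the point:
Lower: no edge straddles that height → 0 crossings.
West: 1–2 at easting≈540161.4 (right), 3–4 at easting≈527576.7 (right) → 2 crossings.
Mid: 1–2 at easting≈532224.8 (right), 4–1 at easting≈533393.9 (right) → 2 crossings.
North: no edge straddles that height → 0 crossings.
Central: no edge straddles that height → 0 crossings.
East: no edge straddles that height → 0 crossings.
All counts are even, so the point lies outside every listed polygon.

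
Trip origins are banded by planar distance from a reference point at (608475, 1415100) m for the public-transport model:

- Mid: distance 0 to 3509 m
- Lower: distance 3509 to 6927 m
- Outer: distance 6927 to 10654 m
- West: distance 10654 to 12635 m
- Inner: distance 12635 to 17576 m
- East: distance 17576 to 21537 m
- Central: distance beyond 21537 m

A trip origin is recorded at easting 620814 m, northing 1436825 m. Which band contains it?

Central

Distance = √((620814−608475)² + (1436825−1415100)²) = √(152250921.000 + 471975625.000) = 24984.526 m.
21537 ≤ 24984.526 < ∞ → Central.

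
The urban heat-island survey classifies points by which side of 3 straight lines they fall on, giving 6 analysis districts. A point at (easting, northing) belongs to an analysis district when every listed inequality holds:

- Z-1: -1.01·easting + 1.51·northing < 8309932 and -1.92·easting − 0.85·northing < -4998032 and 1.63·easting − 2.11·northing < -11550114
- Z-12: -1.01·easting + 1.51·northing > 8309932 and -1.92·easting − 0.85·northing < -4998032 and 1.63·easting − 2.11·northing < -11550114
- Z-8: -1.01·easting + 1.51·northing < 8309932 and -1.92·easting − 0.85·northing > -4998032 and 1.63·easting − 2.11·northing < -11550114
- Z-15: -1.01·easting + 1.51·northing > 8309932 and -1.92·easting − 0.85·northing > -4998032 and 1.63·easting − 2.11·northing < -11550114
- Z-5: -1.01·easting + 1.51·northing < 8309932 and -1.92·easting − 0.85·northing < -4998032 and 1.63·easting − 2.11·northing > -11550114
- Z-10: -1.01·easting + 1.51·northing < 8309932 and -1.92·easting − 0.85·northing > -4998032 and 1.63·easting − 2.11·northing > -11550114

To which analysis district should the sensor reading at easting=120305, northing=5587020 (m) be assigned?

Z-15

-1.01·120305 + 1.51·5587020 = 8314892.150, which is > 8309932
-1.92·120305 − 0.85·5587020 = -4979952.600, which is > -4998032
1.63·120305 − 2.11·5587020 = -11592515.050, which is < -11550114
This sign pattern matches Z-15.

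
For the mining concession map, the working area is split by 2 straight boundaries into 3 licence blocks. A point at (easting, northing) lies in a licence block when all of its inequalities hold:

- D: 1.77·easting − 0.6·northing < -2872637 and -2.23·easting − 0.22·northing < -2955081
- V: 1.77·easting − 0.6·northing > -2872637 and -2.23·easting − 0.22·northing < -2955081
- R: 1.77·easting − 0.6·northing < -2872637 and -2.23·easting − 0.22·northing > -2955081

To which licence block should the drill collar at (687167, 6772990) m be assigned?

1.77·687167 − 0.6·6772990 = -2847508.410, which is > -2872637
-2.23·687167 − 0.22·6772990 = -3022440.210, which is < -2955081
This sign pattern matches V.

V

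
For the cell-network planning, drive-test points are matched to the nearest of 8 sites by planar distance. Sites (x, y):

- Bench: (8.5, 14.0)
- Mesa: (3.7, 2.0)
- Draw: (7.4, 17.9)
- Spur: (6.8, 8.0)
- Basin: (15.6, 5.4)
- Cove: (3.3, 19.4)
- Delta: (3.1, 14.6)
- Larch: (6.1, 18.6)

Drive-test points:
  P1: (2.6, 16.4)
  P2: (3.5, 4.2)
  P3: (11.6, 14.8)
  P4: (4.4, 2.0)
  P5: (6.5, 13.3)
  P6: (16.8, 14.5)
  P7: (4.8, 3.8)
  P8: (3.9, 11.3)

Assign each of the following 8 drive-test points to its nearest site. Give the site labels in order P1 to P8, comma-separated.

P1 → Delta (d²=3.49)
P2 → Mesa (d²=4.88)
P3 → Bench (d²=10.25)
P4 → Mesa (d²=0.49)
P5 → Bench (d²=4.49)
P6 → Bench (d²=69.14)
P7 → Mesa (d²=4.45)
P8 → Delta (d²=11.53)

Delta, Mesa, Bench, Mesa, Bench, Bench, Mesa, Delta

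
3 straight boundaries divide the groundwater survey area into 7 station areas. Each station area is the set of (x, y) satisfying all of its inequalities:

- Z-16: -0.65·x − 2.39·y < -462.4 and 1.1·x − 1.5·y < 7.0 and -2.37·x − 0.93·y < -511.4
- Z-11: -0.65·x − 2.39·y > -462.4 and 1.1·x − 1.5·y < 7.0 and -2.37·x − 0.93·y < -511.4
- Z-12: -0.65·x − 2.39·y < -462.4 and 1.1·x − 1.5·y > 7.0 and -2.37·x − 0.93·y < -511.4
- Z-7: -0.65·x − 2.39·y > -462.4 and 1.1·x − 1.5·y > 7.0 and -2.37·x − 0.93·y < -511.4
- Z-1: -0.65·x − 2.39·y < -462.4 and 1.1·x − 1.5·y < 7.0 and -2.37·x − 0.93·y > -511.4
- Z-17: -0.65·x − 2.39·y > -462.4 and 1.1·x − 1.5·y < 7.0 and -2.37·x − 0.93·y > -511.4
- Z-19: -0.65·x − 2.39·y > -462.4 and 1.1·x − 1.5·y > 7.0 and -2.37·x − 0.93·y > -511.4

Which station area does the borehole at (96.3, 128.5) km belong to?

Z-17

-0.65·96.3 − 2.39·128.5 = -369.710, which is > -462.4
1.1·96.3 − 1.5·128.5 = -86.820, which is < 7.0
-2.37·96.3 − 0.93·128.5 = -347.736, which is > -511.4
This sign pattern matches Z-17.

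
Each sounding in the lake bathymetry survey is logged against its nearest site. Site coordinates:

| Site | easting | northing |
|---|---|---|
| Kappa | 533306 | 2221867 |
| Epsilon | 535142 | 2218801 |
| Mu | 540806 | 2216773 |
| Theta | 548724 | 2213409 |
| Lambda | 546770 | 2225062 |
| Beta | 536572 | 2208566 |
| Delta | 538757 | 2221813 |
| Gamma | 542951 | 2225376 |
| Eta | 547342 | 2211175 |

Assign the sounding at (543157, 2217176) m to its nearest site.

Mu

Squared distances to each site:
Kappa: 119047682.000; Epsilon: 66880850.000; Mu: 5689610.000; Theta: 45181778.000; Lambda: 75242765.000; Beta: 117494325.000; Delta: 40861769.000; Gamma: 67282436.000; Eta: 53526226.000.
Minimum at Mu.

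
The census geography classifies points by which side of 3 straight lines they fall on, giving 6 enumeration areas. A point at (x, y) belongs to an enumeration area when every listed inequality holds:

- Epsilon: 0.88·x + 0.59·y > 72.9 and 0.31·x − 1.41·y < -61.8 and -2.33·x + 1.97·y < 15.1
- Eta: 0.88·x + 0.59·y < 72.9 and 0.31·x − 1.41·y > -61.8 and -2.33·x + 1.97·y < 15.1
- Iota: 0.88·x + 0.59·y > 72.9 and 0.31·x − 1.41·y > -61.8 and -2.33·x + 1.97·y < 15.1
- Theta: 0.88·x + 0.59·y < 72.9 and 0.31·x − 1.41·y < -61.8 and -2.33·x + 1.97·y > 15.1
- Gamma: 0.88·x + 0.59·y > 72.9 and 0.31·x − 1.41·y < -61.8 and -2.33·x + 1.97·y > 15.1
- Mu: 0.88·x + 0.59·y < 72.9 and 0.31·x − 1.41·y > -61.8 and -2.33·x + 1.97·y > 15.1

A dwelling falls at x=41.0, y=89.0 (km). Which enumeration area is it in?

0.88·41.0 + 0.59·89.0 = 88.590, which is > 72.9
0.31·41.0 − 1.41·89.0 = -112.780, which is < -61.8
-2.33·41.0 + 1.97·89.0 = 79.800, which is > 15.1
This sign pattern matches Gamma.

Gamma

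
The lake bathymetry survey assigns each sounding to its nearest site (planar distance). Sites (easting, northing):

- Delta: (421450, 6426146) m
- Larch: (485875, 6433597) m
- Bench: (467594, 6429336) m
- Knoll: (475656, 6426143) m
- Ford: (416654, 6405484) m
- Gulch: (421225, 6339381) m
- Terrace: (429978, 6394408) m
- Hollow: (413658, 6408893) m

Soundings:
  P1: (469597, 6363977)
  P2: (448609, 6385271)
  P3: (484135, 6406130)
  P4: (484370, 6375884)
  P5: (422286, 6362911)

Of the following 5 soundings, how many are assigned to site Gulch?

P1 → Terrace
P2 → Terrace
P3 → Knoll
P4 → Knoll
P5 → Gulch
1 of the 5 goes to Gulch.

1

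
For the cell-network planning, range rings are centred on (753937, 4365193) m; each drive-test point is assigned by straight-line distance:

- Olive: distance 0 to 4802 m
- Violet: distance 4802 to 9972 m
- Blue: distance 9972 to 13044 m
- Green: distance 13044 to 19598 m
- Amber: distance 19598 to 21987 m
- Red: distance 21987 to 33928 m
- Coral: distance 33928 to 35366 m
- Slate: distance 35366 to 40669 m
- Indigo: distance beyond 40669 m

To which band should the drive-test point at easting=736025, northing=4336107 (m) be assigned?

Coral

Distance = √((736025−753937)² + (4336107−4365193)²) = √(320839744.000 + 845995396.000) = 34158.969 m.
33928 ≤ 34158.969 < 35366 → Coral.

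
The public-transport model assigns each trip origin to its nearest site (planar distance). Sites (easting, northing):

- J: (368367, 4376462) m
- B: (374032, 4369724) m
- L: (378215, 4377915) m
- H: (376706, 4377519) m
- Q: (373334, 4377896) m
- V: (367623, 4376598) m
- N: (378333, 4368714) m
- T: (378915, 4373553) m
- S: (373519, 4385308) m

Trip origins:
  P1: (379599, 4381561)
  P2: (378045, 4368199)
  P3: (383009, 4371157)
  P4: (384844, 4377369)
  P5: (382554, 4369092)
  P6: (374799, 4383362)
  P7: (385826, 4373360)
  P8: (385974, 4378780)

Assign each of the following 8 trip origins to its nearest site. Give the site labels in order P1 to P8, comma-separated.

L, N, T, L, N, S, T, L

P1 → L (d²=15208772.00)
P2 → N (d²=348169.00)
P3 → T (d²=22501652.00)
P4 → L (d²=44241757.00)
P5 → N (d²=17959725.00)
P6 → S (d²=5425316.00)
P7 → T (d²=47799170.00)
P8 → L (d²=60950306.00)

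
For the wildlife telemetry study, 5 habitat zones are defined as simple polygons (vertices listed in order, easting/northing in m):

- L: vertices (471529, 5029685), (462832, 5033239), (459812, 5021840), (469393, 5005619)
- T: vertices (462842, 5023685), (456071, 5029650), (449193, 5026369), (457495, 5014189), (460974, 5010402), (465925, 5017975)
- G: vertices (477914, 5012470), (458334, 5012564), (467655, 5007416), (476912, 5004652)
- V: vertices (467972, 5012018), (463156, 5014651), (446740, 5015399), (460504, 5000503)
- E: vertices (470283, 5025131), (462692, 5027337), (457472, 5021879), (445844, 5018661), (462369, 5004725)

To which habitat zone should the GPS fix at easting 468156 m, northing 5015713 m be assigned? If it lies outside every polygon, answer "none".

Cast a ray rightward from (468156, 5015713). For each polygon, the edges (by vertex number in listed order) whose endpoints lie on opposite sides of northing = 5015713, where each meets that height, and whether that is right or left of the point:
L: 3–4 at easting≈463430.9 (left), 4–1 at easting≈470288.9 (right) → 1 crossing.
T: 3–4 at easting≈456456.2 (left), 5–6 at easting≈464446.2 (left) → 0 crossings.
G: no edge straddles that height → 0 crossings.
V: no edge straddles that height → 0 crossings.
E: 4–5 at easting≈449339.7 (left), 5–1 at easting≈466630.4 (left) → 0 crossings.
Only L has an odd count, so the point is inside L.

L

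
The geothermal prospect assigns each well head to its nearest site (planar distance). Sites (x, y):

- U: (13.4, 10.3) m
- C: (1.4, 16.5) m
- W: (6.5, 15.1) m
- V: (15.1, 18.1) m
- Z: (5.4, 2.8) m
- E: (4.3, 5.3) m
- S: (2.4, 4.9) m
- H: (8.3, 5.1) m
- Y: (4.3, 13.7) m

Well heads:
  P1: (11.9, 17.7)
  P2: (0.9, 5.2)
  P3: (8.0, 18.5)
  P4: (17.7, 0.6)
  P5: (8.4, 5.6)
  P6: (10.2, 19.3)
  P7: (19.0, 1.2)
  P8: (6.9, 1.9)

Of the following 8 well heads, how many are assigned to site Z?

1

P1 → V
P2 → S
P3 → W
P4 → H
P5 → H
P6 → V
P7 → U
P8 → Z
1 of the 8 goes to Z.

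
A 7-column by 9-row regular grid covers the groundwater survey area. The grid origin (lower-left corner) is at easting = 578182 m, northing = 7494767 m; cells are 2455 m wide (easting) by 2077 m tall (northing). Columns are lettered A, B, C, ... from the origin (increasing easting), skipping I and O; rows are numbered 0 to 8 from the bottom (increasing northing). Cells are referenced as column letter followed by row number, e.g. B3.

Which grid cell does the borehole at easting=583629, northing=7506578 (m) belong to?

C5

Column index: ⌊(583629 − 578182) / 2455⌋ = ⌊2.219⌋ = 2 → column C
Row offset from origin: ⌊(7506578 − 7494767) / 2077⌋ = ⌊5.687⌋ = 5 → row 5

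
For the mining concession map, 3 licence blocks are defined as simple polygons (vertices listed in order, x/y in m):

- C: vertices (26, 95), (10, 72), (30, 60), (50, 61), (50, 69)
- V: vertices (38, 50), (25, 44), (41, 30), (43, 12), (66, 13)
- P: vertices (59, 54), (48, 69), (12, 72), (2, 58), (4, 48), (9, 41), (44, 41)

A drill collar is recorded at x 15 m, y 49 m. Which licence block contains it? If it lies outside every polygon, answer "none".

Cast a ray rightward from (15, 49). For each polygon, the edges (by vertex number in listed order) whose endpoints lie on opposite sides of y = 49, where each meets that height, and whether that is right or left of the point:
C: no edge straddles that height → 0 crossings.
V: 1–2 at x≈35.8 (right), 5–1 at x≈38.8 (right) → 2 crossings.
P: 4–5 at x≈3.8 (left), 7–1 at x≈53.2 (right) → 1 crossing.
Only P has an odd count, so the point is inside P.

P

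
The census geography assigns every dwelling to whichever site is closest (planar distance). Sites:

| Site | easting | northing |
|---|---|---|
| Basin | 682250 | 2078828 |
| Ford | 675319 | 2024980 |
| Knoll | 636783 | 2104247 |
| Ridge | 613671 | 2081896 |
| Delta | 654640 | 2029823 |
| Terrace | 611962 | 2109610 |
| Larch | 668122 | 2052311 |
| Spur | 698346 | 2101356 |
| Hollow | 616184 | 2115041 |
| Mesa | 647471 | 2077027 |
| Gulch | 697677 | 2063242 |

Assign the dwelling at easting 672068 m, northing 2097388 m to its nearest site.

Squared distances to each site:
Basin: 448146724.000; Ford: 5253487465.000; Knoll: 1292077106.000; Ridge: 3650211673.000; Delta: 4868764409.000; Terrace: 3762108520.000; Larch: 2047506845.000; Spur: 706278308.000; Hollow: 3434649865.000; Mesa: 1019582730.000; Gulch: 1821770197.000.
Minimum at Basin.

Basin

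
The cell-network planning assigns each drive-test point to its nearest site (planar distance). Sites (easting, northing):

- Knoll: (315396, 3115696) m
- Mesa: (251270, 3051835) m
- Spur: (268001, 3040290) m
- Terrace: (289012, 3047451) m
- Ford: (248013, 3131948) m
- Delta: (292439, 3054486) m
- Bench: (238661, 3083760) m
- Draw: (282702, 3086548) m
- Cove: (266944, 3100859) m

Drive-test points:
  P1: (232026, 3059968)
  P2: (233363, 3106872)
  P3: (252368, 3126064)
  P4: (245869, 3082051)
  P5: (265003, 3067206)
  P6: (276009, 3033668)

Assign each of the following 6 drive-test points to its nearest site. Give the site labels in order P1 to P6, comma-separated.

Mesa, Bench, Ford, Bench, Mesa, Spur

P1 → Mesa (d²=436477225.00)
P2 → Bench (d²=562233348.00)
P3 → Ford (d²=53587481.00)
P4 → Bench (d²=54875945.00)
P5 → Mesa (d²=424862930.00)
P6 → Spur (d²=107978948.00)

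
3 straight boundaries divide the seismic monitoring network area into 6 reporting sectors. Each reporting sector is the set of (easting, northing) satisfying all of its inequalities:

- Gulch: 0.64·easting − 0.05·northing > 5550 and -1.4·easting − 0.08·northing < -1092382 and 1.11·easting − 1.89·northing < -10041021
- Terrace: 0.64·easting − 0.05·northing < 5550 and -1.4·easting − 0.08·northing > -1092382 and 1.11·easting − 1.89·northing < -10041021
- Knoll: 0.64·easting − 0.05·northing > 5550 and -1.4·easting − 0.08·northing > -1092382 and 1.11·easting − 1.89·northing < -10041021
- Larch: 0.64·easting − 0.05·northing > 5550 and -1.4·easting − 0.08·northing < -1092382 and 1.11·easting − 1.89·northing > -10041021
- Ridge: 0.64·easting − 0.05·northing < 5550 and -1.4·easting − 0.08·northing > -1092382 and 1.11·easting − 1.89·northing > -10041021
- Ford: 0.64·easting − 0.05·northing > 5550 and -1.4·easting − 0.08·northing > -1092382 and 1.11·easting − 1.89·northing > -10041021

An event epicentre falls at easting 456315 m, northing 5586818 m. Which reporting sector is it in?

0.64·456315 − 0.05·5586818 = 12700.700, which is > 5550
-1.4·456315 − 0.08·5586818 = -1085786.440, which is > -1092382
1.11·456315 − 1.89·5586818 = -10052576.370, which is < -10041021
This sign pattern matches Knoll.

Knoll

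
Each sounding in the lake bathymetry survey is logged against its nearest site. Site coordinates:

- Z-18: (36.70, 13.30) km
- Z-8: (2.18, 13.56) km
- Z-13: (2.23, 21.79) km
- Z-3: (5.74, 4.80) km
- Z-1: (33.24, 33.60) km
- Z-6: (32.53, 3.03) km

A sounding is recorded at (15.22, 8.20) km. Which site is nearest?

Z-3

Squared distances to each site:
Z-18: 487.400; Z-8: 198.771; Z-13: 353.428; Z-3: 101.430; Z-1: 969.880; Z-6: 326.365.
Minimum at Z-3.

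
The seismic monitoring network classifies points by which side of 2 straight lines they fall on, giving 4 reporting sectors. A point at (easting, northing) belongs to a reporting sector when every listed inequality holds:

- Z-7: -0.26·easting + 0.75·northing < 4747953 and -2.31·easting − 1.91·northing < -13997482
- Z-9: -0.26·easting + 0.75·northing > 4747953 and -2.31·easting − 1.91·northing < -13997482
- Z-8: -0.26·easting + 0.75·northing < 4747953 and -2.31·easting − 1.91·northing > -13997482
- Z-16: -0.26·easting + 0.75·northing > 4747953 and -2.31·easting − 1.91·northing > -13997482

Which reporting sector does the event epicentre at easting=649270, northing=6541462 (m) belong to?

-0.26·649270 + 0.75·6541462 = 4737286.300, which is < 4747953
-2.31·649270 − 1.91·6541462 = -13994006.120, which is > -13997482
This sign pattern matches Z-8.

Z-8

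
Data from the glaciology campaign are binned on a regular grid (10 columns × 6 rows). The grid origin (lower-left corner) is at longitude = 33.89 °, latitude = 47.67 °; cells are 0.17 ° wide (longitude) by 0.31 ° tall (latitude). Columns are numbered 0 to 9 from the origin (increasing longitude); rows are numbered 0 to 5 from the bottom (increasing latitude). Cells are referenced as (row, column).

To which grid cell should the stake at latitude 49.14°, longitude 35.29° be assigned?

(4, 8)

Column index: ⌊(35.29 − 33.89) / 0.17⌋ = ⌊8.235⌋ = 8
Row offset from origin: ⌊(49.14 − 47.67) / 0.31⌋ = ⌊4.742⌋ = 4 → row 4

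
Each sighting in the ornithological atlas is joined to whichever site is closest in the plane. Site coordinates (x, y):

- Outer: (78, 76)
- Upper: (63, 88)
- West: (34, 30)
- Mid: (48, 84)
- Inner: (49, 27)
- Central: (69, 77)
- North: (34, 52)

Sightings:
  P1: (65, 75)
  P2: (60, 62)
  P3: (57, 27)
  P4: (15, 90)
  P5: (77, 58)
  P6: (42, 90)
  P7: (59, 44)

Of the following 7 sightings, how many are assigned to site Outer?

1

P1 → Central
P2 → Central
P3 → Inner
P4 → Mid
P5 → Outer
P6 → Mid
P7 → Inner
1 of the 7 goes to Outer.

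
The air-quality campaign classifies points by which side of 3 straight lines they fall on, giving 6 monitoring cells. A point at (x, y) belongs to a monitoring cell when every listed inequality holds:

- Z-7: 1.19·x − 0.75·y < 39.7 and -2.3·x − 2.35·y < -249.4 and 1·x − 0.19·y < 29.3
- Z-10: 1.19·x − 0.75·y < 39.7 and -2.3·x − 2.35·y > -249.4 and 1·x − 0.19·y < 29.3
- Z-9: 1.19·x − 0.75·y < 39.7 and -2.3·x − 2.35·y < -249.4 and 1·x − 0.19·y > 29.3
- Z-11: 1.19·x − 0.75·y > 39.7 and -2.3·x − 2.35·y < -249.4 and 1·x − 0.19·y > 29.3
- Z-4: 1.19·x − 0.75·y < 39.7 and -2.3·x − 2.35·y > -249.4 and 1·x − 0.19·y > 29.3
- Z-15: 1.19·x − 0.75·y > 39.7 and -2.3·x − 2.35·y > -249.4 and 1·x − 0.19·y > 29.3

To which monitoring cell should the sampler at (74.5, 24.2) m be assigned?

Z-15

1.19·74.5 − 0.75·24.2 = 70.505, which is > 39.7
-2.3·74.5 − 2.35·24.2 = -228.220, which is > -249.4
1·74.5 − 0.19·24.2 = 69.902, which is > 29.3
This sign pattern matches Z-15.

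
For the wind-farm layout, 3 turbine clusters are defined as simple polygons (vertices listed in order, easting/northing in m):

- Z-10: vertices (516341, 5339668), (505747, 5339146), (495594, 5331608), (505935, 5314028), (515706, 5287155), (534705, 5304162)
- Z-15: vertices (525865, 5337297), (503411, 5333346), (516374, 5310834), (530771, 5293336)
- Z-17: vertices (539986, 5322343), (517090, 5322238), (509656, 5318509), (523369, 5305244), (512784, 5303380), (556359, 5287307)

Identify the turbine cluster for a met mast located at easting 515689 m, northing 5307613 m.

Z-10

Cast a ray rightward from (515689, 5307613). For each polygon, the edges (by vertex number in listed order) whose endpoints lie on opposite sides of northing = 5307613, where each meets that height, and whether that is right or left of the point:
Z-10: 4–5 at easting≈508267.5 (left), 6–1 at easting≈532920.1 (right) → 1 crossing.
Z-15: 3–4 at easting≈519024.2 (right), 4–1 at easting≈529177.7 (right) → 2 crossings.
Z-17: 3–4 at easting≈520920.0 (right), 6–1 at easting≈546869.6 (right) → 2 crossings.
Only Z-10 has an odd count, so the point is inside Z-10.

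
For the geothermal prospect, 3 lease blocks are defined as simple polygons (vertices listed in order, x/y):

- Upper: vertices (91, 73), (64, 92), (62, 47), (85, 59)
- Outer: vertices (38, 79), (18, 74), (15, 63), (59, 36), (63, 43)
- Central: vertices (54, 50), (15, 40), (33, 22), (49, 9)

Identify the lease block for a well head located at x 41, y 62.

Outer

Cast a ray rightward from (41, 62). For each polygon, the edges (by vertex number in listed order) whose endpoints lie on opposite sides of y = 62, where each meets that height, and whether that is right or left of the point:
Upper: 2–3 at x≈62.7 (right), 4–1 at x≈86.3 (right) → 2 crossings.
Outer: 3–4 at x≈16.6 (left), 5–1 at x≈49.8 (right) → 1 crossing.
Central: no edge straddles that height → 0 crossings.
Only Outer has an odd count, so the point is inside Outer.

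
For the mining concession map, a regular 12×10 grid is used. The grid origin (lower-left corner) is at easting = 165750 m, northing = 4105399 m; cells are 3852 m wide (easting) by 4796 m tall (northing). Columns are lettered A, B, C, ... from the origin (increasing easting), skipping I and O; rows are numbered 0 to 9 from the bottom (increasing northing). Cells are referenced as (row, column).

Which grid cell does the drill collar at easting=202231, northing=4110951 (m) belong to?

Column index: ⌊(202231 − 165750) / 3852⌋ = ⌊9.471⌋ = 9 → column K
Row offset from origin: ⌊(4110951 − 4105399) / 4796⌋ = ⌊1.158⌋ = 1 → row 1

(1, K)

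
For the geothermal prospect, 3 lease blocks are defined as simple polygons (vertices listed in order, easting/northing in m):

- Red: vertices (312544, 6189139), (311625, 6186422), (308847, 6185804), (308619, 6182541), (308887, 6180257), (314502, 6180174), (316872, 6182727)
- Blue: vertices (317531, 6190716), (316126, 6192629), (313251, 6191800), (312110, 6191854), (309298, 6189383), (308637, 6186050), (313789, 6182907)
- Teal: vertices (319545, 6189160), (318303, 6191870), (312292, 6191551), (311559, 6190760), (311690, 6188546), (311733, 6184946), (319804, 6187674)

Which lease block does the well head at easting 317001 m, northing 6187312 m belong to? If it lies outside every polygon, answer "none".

Cast a ray rightward from (317001, 6187312). For each polygon, the edges (by vertex number in listed order) whose endpoints lie on opposite sides of northing = 6187312, where each meets that height, and whether that is right or left of the point:
Red: 1–2 at easting≈311926.0 (left), 7–1 at easting≈313777.2 (left) → 0 crossings.
Blue: 5–6 at easting≈308887.3 (left), 7–1 at easting≈315899.8 (left) → 0 crossings.
Teal: 5–6 at easting≈311704.7 (left), 6–7 at easting≈318733.0 (right) → 1 crossing.
Only Teal has an odd count, so the point is inside Teal.

Teal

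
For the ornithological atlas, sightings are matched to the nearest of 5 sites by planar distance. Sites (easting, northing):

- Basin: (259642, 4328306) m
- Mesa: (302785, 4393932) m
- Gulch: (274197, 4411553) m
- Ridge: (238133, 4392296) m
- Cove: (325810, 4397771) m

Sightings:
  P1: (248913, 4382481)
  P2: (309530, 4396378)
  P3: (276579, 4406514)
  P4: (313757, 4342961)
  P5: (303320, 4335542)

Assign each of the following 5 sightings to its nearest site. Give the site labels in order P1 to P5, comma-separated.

P1 → Ridge (d²=212542625.00)
P2 → Mesa (d²=51477941.00)
P3 → Gulch (d²=31065445.00)
P4 → Mesa (d²=2718427625.00)
P5 → Basin (d²=1960127380.00)

Ridge, Mesa, Gulch, Mesa, Basin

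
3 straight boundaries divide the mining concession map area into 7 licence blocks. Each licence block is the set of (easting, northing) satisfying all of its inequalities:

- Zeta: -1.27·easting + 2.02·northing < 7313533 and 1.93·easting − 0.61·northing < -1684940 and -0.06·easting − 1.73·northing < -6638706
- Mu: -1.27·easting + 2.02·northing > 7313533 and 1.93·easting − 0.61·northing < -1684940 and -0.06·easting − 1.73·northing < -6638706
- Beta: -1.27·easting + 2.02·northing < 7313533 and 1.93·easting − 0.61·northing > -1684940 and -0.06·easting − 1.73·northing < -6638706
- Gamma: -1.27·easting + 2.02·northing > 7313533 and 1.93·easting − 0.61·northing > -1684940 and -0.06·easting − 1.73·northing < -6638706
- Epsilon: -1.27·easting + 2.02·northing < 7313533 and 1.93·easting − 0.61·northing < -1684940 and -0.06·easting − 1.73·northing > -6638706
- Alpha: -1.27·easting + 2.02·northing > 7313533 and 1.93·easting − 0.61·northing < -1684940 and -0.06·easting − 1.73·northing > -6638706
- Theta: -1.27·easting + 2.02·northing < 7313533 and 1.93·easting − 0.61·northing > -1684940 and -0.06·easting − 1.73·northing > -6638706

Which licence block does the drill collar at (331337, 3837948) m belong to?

Mu

-1.27·331337 + 2.02·3837948 = 7331856.970, which is > 7313533
1.93·331337 − 0.61·3837948 = -1701667.870, which is < -1684940
-0.06·331337 − 1.73·3837948 = -6659530.260, which is < -6638706
This sign pattern matches Mu.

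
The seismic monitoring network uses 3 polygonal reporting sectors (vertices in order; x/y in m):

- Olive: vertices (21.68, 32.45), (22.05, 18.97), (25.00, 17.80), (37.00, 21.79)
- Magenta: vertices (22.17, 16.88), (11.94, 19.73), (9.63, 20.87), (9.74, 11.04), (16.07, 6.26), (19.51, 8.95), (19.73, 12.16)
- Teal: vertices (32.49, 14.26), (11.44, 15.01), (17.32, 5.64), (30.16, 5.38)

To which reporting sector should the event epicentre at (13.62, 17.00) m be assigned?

Cast a ray rightward from (13.62, 17.00). For each polygon, the edges (by vertex number in listed order) whose endpoints lie on opposite sides of y = 17.00, where each meets that height, and whether that is right or left of the point:
Olive: no edge straddles that height → 0 crossings.
Magenta: 1–2 at x≈21.739 (right), 3–4 at x≈9.673 (left) → 1 crossing.
Teal: no edge straddles that height → 0 crossings.
Only Magenta has an odd count, so the point is inside Magenta.

Magenta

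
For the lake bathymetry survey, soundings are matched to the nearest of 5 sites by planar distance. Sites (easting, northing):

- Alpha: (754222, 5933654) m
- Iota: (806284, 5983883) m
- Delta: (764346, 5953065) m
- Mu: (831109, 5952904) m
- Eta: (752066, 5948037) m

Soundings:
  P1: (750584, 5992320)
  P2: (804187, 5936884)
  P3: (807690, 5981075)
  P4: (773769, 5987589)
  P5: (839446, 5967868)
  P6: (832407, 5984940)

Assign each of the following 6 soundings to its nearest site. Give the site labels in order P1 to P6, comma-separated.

P1 → Delta (d²=1730347669.00)
P2 → Mu (d²=981434484.00)
P3 → Iota (d²=9861700.00)
P4 → Iota (d²=1070959661.00)
P5 → Mu (d²=293426865.00)
P6 → Iota (d²=683528378.00)

Delta, Mu, Iota, Iota, Mu, Iota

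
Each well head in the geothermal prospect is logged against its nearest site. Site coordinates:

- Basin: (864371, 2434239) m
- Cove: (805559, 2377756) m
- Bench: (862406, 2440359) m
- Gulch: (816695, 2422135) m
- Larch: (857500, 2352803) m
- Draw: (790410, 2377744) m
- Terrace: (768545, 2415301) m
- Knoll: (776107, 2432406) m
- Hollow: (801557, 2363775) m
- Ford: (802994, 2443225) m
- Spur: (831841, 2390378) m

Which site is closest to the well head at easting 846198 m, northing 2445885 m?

Squared distances to each site:
Basin: 465887245.000; Cove: 6293088962.000; Bench: 293235940.000; Gulch: 1434489509.000; Larch: 8791993928.000; Draw: 7755496825.000; Terrace: 6965369465.000; Knoll: 5094431722.000; Hollow: 8734870981.000; Ford: 1873661216.000; Spur: 3287150498.000.
Minimum at Bench.

Bench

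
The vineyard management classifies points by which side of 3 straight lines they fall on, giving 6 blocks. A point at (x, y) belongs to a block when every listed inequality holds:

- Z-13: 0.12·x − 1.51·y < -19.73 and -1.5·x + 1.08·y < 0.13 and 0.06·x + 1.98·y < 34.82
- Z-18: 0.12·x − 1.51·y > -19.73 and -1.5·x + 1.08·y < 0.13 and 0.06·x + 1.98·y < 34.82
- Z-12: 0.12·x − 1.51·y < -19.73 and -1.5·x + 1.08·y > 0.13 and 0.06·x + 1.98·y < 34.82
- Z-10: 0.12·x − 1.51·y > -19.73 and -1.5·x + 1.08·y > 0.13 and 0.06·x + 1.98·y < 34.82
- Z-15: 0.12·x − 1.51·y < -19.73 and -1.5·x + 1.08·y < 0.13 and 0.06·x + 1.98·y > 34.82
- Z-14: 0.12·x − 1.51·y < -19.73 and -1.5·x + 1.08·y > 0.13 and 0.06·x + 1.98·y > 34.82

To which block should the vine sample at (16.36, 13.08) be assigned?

0.12·16.36 − 1.51·13.08 = -17.788, which is > -19.73
-1.5·16.36 + 1.08·13.08 = -10.414, which is < 0.13
0.06·16.36 + 1.98·13.08 = 26.880, which is < 34.82
This sign pattern matches Z-18.

Z-18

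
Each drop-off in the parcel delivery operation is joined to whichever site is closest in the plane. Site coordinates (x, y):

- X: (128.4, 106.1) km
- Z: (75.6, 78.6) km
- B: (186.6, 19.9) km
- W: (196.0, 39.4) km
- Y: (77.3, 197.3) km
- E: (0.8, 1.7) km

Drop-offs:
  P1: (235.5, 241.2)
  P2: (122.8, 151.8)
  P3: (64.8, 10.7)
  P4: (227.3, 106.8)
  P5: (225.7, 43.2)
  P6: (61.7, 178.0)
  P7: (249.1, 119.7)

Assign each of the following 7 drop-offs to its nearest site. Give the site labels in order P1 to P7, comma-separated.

P1 → Y (d²=26954.45)
P2 → X (d²=2119.85)
P3 → E (d²=4177.00)
P4 → W (d²=5522.45)
P5 → W (d²=896.53)
P6 → Y (d²=615.85)
P7 → W (d²=9267.70)

Y, X, E, W, W, Y, W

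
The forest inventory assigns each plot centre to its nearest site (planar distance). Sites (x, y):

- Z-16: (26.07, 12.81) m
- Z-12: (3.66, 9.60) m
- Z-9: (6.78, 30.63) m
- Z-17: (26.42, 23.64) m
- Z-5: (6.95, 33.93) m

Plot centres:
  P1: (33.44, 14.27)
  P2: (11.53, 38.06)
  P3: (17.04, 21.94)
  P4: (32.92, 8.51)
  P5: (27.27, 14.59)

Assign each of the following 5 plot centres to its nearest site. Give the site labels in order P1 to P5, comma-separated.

Z-16, Z-5, Z-17, Z-16, Z-16

P1 → Z-16 (d²=56.45)
P2 → Z-5 (d²=38.03)
P3 → Z-17 (d²=90.87)
P4 → Z-16 (d²=65.41)
P5 → Z-16 (d²=4.61)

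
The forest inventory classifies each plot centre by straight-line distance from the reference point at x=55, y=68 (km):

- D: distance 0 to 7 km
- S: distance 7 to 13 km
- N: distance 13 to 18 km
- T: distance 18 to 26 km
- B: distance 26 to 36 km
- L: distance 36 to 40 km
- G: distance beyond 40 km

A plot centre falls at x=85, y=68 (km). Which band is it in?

Distance = √((85−55)² + (68−68)²) = √(900.000 + 0.000) = 30.000 km.
26 ≤ 30.000 < 36 → B.

B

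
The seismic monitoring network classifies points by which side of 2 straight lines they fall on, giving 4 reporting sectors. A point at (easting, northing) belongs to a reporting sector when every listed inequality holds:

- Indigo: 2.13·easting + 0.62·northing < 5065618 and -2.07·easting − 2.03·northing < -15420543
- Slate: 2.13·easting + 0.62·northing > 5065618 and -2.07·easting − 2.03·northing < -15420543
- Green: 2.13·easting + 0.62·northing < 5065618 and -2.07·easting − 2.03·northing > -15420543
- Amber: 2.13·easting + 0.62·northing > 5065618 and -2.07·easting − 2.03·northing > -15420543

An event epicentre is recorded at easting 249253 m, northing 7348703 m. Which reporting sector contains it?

2.13·249253 + 0.62·7348703 = 5087104.750, which is > 5065618
-2.07·249253 − 2.03·7348703 = -15433820.800, which is < -15420543
This sign pattern matches Slate.

Slate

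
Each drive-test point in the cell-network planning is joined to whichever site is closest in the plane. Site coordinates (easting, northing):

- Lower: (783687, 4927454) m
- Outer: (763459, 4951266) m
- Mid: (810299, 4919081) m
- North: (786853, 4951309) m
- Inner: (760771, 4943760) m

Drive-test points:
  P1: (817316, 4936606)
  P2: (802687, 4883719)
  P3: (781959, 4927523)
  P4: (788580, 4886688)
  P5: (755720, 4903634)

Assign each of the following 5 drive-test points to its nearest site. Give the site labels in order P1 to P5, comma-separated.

P1 → Mid (d²=356363914.00)
P2 → Mid (d²=1308413588.00)
P3 → Lower (d²=2990745.00)
P4 → Mid (d²=1521021410.00)
P5 → Lower (d²=1349545489.00)

Mid, Mid, Lower, Mid, Lower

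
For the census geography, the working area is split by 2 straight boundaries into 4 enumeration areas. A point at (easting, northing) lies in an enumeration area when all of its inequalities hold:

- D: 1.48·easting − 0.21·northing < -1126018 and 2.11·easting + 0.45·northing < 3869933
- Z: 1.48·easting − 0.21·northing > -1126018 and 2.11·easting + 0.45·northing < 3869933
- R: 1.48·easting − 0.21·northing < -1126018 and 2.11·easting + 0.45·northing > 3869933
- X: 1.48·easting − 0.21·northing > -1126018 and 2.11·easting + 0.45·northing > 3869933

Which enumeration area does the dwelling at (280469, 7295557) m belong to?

1.48·280469 − 0.21·7295557 = -1116972.850, which is > -1126018
2.11·280469 + 0.45·7295557 = 3874790.240, which is > 3869933
This sign pattern matches X.

X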